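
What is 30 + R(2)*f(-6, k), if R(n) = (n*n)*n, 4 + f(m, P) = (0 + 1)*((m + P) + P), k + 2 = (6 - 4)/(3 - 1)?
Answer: -66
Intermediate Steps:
k = -1 (k = -2 + (6 - 4)/(3 - 1) = -2 + 2/2 = -2 + 2*(1/2) = -2 + 1 = -1)
f(m, P) = -4 + m + 2*P (f(m, P) = -4 + (0 + 1)*((m + P) + P) = -4 + 1*((P + m) + P) = -4 + 1*(m + 2*P) = -4 + (m + 2*P) = -4 + m + 2*P)
R(n) = n**3 (R(n) = n**2*n = n**3)
30 + R(2)*f(-6, k) = 30 + 2**3*(-4 - 6 + 2*(-1)) = 30 + 8*(-4 - 6 - 2) = 30 + 8*(-12) = 30 - 96 = -66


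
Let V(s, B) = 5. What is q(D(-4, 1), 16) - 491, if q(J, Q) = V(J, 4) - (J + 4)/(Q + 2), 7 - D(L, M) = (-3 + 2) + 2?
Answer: -4379/9 ≈ -486.56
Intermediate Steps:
D(L, M) = 6 (D(L, M) = 7 - ((-3 + 2) + 2) = 7 - (-1 + 2) = 7 - 1*1 = 7 - 1 = 6)
q(J, Q) = 5 - (4 + J)/(2 + Q) (q(J, Q) = 5 - (J + 4)/(Q + 2) = 5 - (4 + J)/(2 + Q))
q(D(-4, 1), 16) - 491 = (6 - 1*6 + 5*16)/(2 + 16) - 491 = (6 - 6 + 80)/18 - 491 = (1/18)*80 - 491 = 40/9 - 491 = -4379/9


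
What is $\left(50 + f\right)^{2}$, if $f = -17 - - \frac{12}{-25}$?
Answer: $\frac{660969}{625} \approx 1057.6$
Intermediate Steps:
$f = - \frac{437}{25}$ ($f = -17 - \left(-12\right) \left(- \frac{1}{25}\right) = -17 - \frac{12}{25} = - \frac{437}{25} \approx -17.48$)
$\left(50 + f\right)^{2} = \left(50 - \frac{437}{25}\right)^{2} = \left(\frac{813}{25}\right)^{2} = \frac{660969}{625}$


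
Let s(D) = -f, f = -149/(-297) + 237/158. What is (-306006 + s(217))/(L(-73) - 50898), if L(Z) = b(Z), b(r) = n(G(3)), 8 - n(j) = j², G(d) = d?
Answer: 181768753/30234006 ≈ 6.0121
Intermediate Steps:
n(j) = 8 - j²
b(r) = -1 (b(r) = 8 - 1*3² = 8 - 1*9 = 8 - 9 = -1)
f = 1189/594 (f = -149*(-1/297) + 237*(1/158) = 149/297 + 3/2 = 1189/594 ≈ 2.0017)
s(D) = -1189/594 (s(D) = -1*1189/594 = -1189/594)
L(Z) = -1
(-306006 + s(217))/(L(-73) - 50898) = (-306006 - 1189/594)/(-1 - 50898) = -181768753/594/(-50899) = -181768753/594*(-1/50899) = 181768753/30234006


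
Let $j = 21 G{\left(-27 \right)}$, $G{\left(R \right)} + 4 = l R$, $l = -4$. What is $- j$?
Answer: $-2184$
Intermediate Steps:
$G{\left(R \right)} = -4 - 4 R$
$j = 2184$ ($j = 21 \left(-4 - -108\right) = 21 \left(-4 + 108\right) = 21 \cdot 104 = 2184$)
$- j = \left(-1\right) 2184 = -2184$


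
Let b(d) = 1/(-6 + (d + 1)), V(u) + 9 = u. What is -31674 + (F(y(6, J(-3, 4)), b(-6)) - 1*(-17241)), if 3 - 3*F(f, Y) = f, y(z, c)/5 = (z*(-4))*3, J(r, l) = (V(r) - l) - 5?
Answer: -14312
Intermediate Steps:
V(u) = -9 + u
J(r, l) = -14 + r - l (J(r, l) = ((-9 + r) - l) - 5 = (-9 + r - l) - 5 = -14 + r - l)
y(z, c) = -60*z (y(z, c) = 5*((z*(-4))*3) = 5*(-4*z*3) = 5*(-12*z) = -60*z)
b(d) = 1/(-5 + d) (b(d) = 1/(-6 + (1 + d)) = 1/(-5 + d))
F(f, Y) = 1 - f/3
-31674 + (F(y(6, J(-3, 4)), b(-6)) - 1*(-17241)) = -31674 + ((1 - (-20)*6) - 1*(-17241)) = -31674 + ((1 - ⅓*(-360)) + 17241) = -31674 + ((1 + 120) + 17241) = -31674 + (121 + 17241) = -31674 + 17362 = -14312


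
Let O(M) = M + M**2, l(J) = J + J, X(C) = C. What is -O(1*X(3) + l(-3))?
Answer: -6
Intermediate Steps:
l(J) = 2*J
-O(1*X(3) + l(-3)) = -(1*3 + 2*(-3))*(1 + (1*3 + 2*(-3))) = -(3 - 6)*(1 + (3 - 6)) = -(-3)*(1 - 3) = -(-3)*(-2) = -1*6 = -6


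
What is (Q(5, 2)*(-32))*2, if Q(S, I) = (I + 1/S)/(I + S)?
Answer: -704/35 ≈ -20.114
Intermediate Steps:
Q(S, I) = (I + 1/S)/(I + S)
(Q(5, 2)*(-32))*2 = (((1 + 2*5)/(5*(2 + 5)))*(-32))*2 = (((1/5)*(1 + 10)/7)*(-32))*2 = (((1/5)*(1/7)*11)*(-32))*2 = ((11/35)*(-32))*2 = -352/35*2 = -704/35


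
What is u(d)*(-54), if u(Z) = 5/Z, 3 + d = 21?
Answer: -15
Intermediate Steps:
d = 18 (d = -3 + 21 = 18)
u(d)*(-54) = (5/18)*(-54) = -15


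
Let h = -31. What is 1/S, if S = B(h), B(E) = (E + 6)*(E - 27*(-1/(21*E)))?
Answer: 217/168400 ≈ 0.0012886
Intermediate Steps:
B(E) = (6 + E)*(E + 9/(7*E)) (B(E) = (6 + E)*(E - (-9)/(7*E)) = (6 + E)*(E + 9/(7*E)))
S = 168400/217 (S = 9/7 + (-31)**2 + 6*(-31) + (54/7)/(-31) = 9/7 + 961 - 186 + (54/7)*(-1/31) = 9/7 + 961 - 186 - 54/217 = 168400/217 ≈ 776.04)
1/S = 1/(168400/217) = 217/168400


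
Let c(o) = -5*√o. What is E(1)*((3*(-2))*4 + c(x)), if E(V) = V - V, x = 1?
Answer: 0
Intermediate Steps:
E(V) = 0
E(1)*((3*(-2))*4 + c(x)) = 0*((3*(-2))*4 - 5*√1) = 0*(-6*4 - 5*1) = 0*(-24 - 5) = 0*(-29) = 0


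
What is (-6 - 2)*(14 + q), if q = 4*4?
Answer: -240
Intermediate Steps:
q = 16
(-6 - 2)*(14 + q) = (-6 - 2)*(14 + 16) = -8*30 = -240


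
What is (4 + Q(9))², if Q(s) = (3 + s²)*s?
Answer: 577600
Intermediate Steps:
Q(s) = s*(3 + s²)
(4 + Q(9))² = (4 + 9*(3 + 9²))² = (4 + 9*(3 + 81))² = (4 + 9*84)² = (4 + 756)² = 760² = 577600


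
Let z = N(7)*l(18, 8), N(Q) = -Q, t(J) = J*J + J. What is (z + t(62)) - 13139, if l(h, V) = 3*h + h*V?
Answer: -10619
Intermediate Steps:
l(h, V) = 3*h + V*h
t(J) = J + J**2 (t(J) = J**2 + J = J + J**2)
z = -1386 (z = (-1*7)*(18*(3 + 8)) = -126*11 = -7*198 = -1386)
(z + t(62)) - 13139 = (-1386 + 62*(1 + 62)) - 13139 = (-1386 + 62*63) - 13139 = (-1386 + 3906) - 13139 = 2520 - 13139 = -10619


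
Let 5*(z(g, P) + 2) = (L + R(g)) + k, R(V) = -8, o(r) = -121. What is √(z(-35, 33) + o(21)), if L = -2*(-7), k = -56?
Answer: I*√133 ≈ 11.533*I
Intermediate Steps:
L = 14
z(g, P) = -12 (z(g, P) = -2 + ((14 - 8) - 56)/5 = -2 + (6 - 56)/5 = -2 + (⅕)*(-50) = -2 - 10 = -12)
√(z(-35, 33) + o(21)) = √(-12 - 121) = √(-133) = I*√133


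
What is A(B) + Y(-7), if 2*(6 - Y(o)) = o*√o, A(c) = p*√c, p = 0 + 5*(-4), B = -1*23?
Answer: 6 - 20*I*√23 + 7*I*√7/2 ≈ 6.0 - 86.656*I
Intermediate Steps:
B = -23
p = -20 (p = 0 - 20 = -20)
A(c) = -20*√c
Y(o) = 6 - o^(3/2)/2 (Y(o) = 6 - o*√o/2 = 6 - o^(3/2)/2)
A(B) + Y(-7) = -20*I*√23 + (6 - (-7)*I*√7/2) = -20*I*√23 + (6 + 7*I*√7/2) = 6 - 20*I*√23 + 7*I*√7/2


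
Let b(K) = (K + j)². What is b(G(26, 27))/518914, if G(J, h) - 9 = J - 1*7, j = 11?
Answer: 1521/518914 ≈ 0.0029311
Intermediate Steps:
G(J, h) = 2 + J (G(J, h) = 9 + (J - 1*7) = 9 + (J - 7) = 9 + (-7 + J) = 2 + J)
b(K) = (11 + K)² (b(K) = (K + 11)² = (11 + K)²)
b(G(26, 27))/518914 = (11 + (2 + 26))²/518914 = (11 + 28)²*(1/518914) = 39²*(1/518914) = 1521*(1/518914) = 1521/518914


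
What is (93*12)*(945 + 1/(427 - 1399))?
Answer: 28474709/27 ≈ 1.0546e+6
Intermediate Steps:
(93*12)*(945 + 1/(427 - 1399)) = 1116*(945 + 1/(-972)) = 1116*(945 - 1/972) = 1116*(918539/972) = 28474709/27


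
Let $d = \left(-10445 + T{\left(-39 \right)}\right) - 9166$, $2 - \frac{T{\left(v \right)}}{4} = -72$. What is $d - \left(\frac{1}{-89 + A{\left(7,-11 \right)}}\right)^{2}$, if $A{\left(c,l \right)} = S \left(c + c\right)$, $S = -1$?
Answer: $- \frac{204912836}{10609} \approx -19315.0$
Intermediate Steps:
$T{\left(v \right)} = 296$ ($T{\left(v \right)} = 8 - -288 = 8 + 288 = 296$)
$A{\left(c,l \right)} = - 2 c$ ($A{\left(c,l \right)} = - (c + c) = - 2 c$)
$d = -19315$ ($d = \left(-10445 + 296\right) - 9166 = -10149 - 9166 = -19315$)
$d - \left(\frac{1}{-89 + A{\left(7,-11 \right)}}\right)^{2} = -19315 - \left(\frac{1}{-89 - 14}\right)^{2} = -19315 - \left(\frac{1}{-103}\right)^{2} = -19315 - \left(- \frac{1}{103}\right)^{2} = -19315 - \frac{1}{10609} = - \frac{204912836}{10609}$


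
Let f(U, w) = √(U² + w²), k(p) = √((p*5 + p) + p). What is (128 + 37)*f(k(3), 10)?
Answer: 1815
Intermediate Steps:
k(p) = √7*√p (k(p) = √((5*p + p) + p) = √(6*p + p) = √(7*p) = √7*√p)
(128 + 37)*f(k(3), 10) = (128 + 37)*√((√7*√3)² + 10²) = 165*√((√21)² + 100) = 165*√(21 + 100) = 165*√121 = 165*11 = 1815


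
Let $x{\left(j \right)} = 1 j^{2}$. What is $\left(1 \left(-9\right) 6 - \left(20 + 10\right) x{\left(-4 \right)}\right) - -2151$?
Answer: $1617$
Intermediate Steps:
$x{\left(j \right)} = j^{2}$
$\left(1 \left(-9\right) 6 - \left(20 + 10\right) x{\left(-4 \right)}\right) - -2151 = \left(1 \left(-9\right) 6 - \left(20 + 10\right) \left(-4\right)^{2}\right) - -2151 = \left(\left(-9\right) 6 - 30 \cdot 16\right) + 2151 = \left(-54 - 480\right) + 2151 = -534 + 2151 = 1617$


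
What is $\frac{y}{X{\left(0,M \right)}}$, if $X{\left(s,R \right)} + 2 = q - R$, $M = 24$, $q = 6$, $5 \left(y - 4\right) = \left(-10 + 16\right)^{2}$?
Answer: $- \frac{14}{25} \approx -0.56$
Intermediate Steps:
$y = \frac{56}{5}$ ($y = 4 + \frac{\left(-10 + 16\right)^{2}}{5} = 4 + \frac{6^{2}}{5} = 4 + \frac{1}{5} \cdot 36 = 4 + \frac{36}{5} = \frac{56}{5} \approx 11.2$)
$X{\left(s,R \right)} = 4 - R$ ($X{\left(s,R \right)} = -2 - \left(-6 + R\right) = 4 - R$)
$\frac{y}{X{\left(0,M \right)}} = \frac{56}{5 \left(4 - 24\right)} = \frac{56}{5 \left(-20\right)} = \frac{56}{5} \left(- \frac{1}{20}\right) = - \frac{14}{25}$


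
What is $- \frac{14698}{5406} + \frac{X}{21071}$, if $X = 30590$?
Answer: $- \frac{3798211}{2997627} \approx -1.2671$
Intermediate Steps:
$- \frac{14698}{5406} + \frac{X}{21071} = - \frac{14698}{5406} + \frac{30590}{21071} = \left(-14698\right) \frac{1}{5406} + 30590 \cdot \frac{1}{21071} = - \frac{7349}{2703} + \frac{1610}{1109} = - \frac{3798211}{2997627}$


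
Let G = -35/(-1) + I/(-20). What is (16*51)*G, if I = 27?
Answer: 137292/5 ≈ 27458.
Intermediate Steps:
G = 673/20 (G = -35/(-1) + 27/(-20) = -35*(-1) + 27*(-1/20) = 35 - 27/20 = 673/20 ≈ 33.650)
(16*51)*G = (16*51)*(673/20) = 816*(673/20) = 137292/5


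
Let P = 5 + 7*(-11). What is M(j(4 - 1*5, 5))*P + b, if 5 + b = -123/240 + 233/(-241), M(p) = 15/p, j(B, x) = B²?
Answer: -20947321/19280 ≈ -1086.5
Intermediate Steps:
P = -72 (P = 5 - 77 = -72)
b = -124921/19280 (b = -5 + (-123/240 + 233/(-241)) = -5 + (-123*1/240 + 233*(-1/241)) = -5 + (-41/80 - 233/241) = -5 - 28521/19280 = -124921/19280 ≈ -6.4793)
M(j(4 - 1*5, 5))*P + b = (15/((4 - 1*5)²))*(-72) - 124921/19280 = (15/((4 - 5)²))*(-72) - 124921/19280 = (15/((-1)²))*(-72) - 124921/19280 = (15/1)*(-72) - 124921/19280 = (15*1)*(-72) - 124921/19280 = 15*(-72) - 124921/19280 = -1080 - 124921/19280 = -20947321/19280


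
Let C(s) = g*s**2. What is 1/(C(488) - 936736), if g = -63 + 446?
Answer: 1/90272416 ≈ 1.1078e-8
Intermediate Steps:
g = 383
C(s) = 383*s**2
1/(C(488) - 936736) = 1/(383*488**2 - 936736) = 1/(383*238144 - 936736) = 1/(91209152 - 936736) = 1/90272416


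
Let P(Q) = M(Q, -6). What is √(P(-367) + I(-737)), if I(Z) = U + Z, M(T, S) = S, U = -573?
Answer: 2*I*√329 ≈ 36.277*I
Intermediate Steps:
P(Q) = -6
I(Z) = -573 + Z
√(P(-367) + I(-737)) = √(-6 + (-573 - 737)) = √(-6 - 1310) = √(-1316) = 2*I*√329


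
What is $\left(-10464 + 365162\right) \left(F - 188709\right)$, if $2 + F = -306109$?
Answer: $-175511664360$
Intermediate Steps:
$F = -306111$ ($F = -2 - 306109 = -306111$)
$\left(-10464 + 365162\right) \left(F - 188709\right) = \left(-10464 + 365162\right) \left(-306111 - 188709\right) = 354698 \left(-494820\right) = -175511664360$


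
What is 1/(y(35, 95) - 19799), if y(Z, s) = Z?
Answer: -1/19764 ≈ -5.0597e-5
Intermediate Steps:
1/(y(35, 95) - 19799) = 1/(35 - 19799) = 1/(-19764) = -1/19764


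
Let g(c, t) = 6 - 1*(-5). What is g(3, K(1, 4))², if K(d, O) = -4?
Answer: 121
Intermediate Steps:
g(c, t) = 11 (g(c, t) = 6 + 5 = 11)
g(3, K(1, 4))² = 11² = 121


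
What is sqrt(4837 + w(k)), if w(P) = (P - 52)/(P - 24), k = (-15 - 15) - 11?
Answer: sqrt(20442370)/65 ≈ 69.559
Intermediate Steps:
k = -41 (k = -30 - 11 = -41)
w(P) = (-52 + P)/(-24 + P)
sqrt(4837 + w(k)) = sqrt(4837 + (-52 - 41)/(-24 - 41)) = sqrt(4837 - 93/(-65)) = sqrt(4837 - 1/65*(-93)) = sqrt(4837 + 93/65) = sqrt(314498/65) = sqrt(20442370)/65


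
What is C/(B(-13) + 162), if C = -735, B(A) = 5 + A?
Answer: -105/22 ≈ -4.7727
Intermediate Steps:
C/(B(-13) + 162) = -735/((5 - 13) + 162) = -735/(-8 + 162) = -735/154 = -735*1/154 = -105/22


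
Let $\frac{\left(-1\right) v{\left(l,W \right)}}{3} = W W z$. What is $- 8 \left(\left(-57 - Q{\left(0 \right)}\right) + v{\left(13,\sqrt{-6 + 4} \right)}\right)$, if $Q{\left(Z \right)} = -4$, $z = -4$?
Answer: $616$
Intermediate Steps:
$v{\left(l,W \right)} = 12 W^{2}$ ($v{\left(l,W \right)} = - 3 W W \left(-4\right) = - 3 W^{2} \left(-4\right) = - 3 \left(- 4 W^{2}\right) = 12 W^{2}$)
$- 8 \left(\left(-57 - Q{\left(0 \right)}\right) + v{\left(13,\sqrt{-6 + 4} \right)}\right) = - 8 \left(\left(-57 - -4\right) + 12 \left(\sqrt{-6 + 4}\right)^{2}\right) = - 8 \left(\left(-57 + 4\right) + 12 \left(\sqrt{-2}\right)^{2}\right) = - 8 \left(-53 + 12 \left(i \sqrt{2}\right)^{2}\right) = - 8 \left(-53 + 12 \left(-2\right)\right) = - 8 \left(-53 - 24\right) = \left(-8\right) \left(-77\right) = 616$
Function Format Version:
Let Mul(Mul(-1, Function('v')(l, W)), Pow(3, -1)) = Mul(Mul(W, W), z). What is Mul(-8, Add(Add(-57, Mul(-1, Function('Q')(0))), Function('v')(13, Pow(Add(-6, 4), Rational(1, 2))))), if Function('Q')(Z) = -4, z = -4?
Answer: 616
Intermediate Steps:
Function('v')(l, W) = Mul(12, Pow(W, 2)) (Function('v')(l, W) = Mul(-3, Mul(Mul(W, W), -4)) = Mul(-3, Mul(Pow(W, 2), -4)) = Mul(-3, Mul(-4, Pow(W, 2))) = Mul(12, Pow(W, 2)))
Mul(-8, Add(Add(-57, Mul(-1, Function('Q')(0))), Function('v')(13, Pow(Add(-6, 4), Rational(1, 2))))) = Mul(-8, Add(Add(-57, Mul(-1, -4)), Mul(12, Pow(Pow(Add(-6, 4), Rational(1, 2)), 2)))) = Mul(-8, Add(Add(-57, 4), Mul(12, Pow(Pow(-2, Rational(1, 2)), 2)))) = Mul(-8, Add(-53, Mul(12, Pow(Mul(I, Pow(2, Rational(1, 2))), 2)))) = Mul(-8, Add(-53, Mul(12, -2))) = Mul(-8, Add(-53, -24)) = Mul(-8, -77) = 616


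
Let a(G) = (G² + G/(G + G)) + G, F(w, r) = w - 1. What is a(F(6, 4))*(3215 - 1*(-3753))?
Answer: 212524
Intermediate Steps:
F(w, r) = -1 + w
a(G) = ½ + G + G² (a(G) = (G² + G/((2*G))) + G = (G² + (1/(2*G))*G) + G = (G² + ½) + G = (½ + G²) + G = ½ + G + G²)
a(F(6, 4))*(3215 - 1*(-3753)) = (½ + (-1 + 6) + (-1 + 6)²)*(3215 - 1*(-3753)) = (½ + 5 + 5²)*(3215 + 3753) = (½ + 5 + 25)*6968 = (61/2)*6968 = 212524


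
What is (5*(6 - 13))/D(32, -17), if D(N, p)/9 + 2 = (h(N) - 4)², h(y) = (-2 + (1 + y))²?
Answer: -35/8242623 ≈ -4.2462e-6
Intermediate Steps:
h(y) = (-1 + y)²
D(N, p) = -18 + 9*(-4 + (-1 + N)²)² (D(N, p) = -18 + 9*((-1 + N)² - 4)² = -18 + 9*(-4 + (-1 + N)²)²)
(5*(6 - 13))/D(32, -17) = (5*(6 - 13))/(-18 + 9*(-4 + (-1 + 32)²)²) = (5*(-7))/(-18 + 9*(-4 + 31²)²) = -35/(-18 + 9*(-4 + 961)²) = -35/(-18 + 9*957²) = -35/(-18 + 9*915849) = -35/(-18 + 8242641) = -35/8242623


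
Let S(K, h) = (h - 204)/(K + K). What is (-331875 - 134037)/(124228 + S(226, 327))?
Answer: -210592224/56151179 ≈ -3.7505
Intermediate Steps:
S(K, h) = (-204 + h)/(2*K) (S(K, h) = (-204 + h)/((2*K)) = (-204 + h)*(1/(2*K)) = (-204 + h)/(2*K))
(-331875 - 134037)/(124228 + S(226, 327)) = (-331875 - 134037)/(124228 + (½)*(-204 + 327)/226) = -465912/(124228 + (½)*(1/226)*123) = -465912/(124228 + 123/452) = -465912/56151179/452 = -465912*452/56151179 = -210592224/56151179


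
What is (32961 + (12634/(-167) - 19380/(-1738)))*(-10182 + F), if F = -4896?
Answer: -71982952306986/145123 ≈ -4.9601e+8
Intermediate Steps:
(32961 + (12634/(-167) - 19380/(-1738)))*(-10182 + F) = (32961 + (12634/(-167) - 19380/(-1738)))*(-10182 - 4896) = (32961 + (12634*(-1/167) - 19380*(-1/1738)))*(-15078) = (32961 + (-12634/167 + 9690/869))*(-15078) = (32961 - 9360716/145123)*(-15078) = (4774038487/145123)*(-15078) = -71982952306986/145123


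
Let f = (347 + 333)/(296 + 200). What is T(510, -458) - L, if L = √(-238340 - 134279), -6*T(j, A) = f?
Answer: -85/372 - I*√372619 ≈ -0.22849 - 610.42*I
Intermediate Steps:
f = 85/62 (f = 680/496 = 680*(1/496) = 85/62 ≈ 1.3710)
T(j, A) = -85/372 (T(j, A) = -⅙*85/62 = -85/372)
L = I*√372619 (L = √(-372619) = I*√372619 ≈ 610.42*I)
T(510, -458) - L = -85/372 - I*√372619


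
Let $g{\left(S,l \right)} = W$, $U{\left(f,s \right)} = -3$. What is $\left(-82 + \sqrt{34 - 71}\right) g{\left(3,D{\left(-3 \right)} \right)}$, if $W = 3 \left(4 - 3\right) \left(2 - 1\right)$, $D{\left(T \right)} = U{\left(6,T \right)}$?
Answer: $-246 + 3 i \sqrt{37} \approx -246.0 + 18.248 i$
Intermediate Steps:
$D{\left(T \right)} = -3$
$W = 3$ ($W = 3 \cdot 1 \cdot 1 = 3 \cdot 1 = 3$)
$g{\left(S,l \right)} = 3$
$\left(-82 + \sqrt{34 - 71}\right) g{\left(3,D{\left(-3 \right)} \right)} = \left(-82 + \sqrt{34 - 71}\right) 3 = \left(-82 + \sqrt{-37}\right) 3 = \left(-82 + i \sqrt{37}\right) 3 = -246 + 3 i \sqrt{37}$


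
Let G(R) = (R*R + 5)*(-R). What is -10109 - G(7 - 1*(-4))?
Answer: -8723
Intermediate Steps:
G(R) = -R*(5 + R²) (G(R) = (R² + 5)*(-R) = (5 + R²)*(-R) = -R*(5 + R²))
-10109 - G(7 - 1*(-4)) = -10109 - (-1)*(7 - 1*(-4))*(5 + (7 - 1*(-4))²) = -10109 - (-1)*(7 + 4)*(5 + (7 + 4)²) = -10109 - (-1)*11*(5 + 11²) = -10109 - (-1)*11*(5 + 121) = -10109 - (-1)*11*126 = -10109 - 1*(-1386) = -10109 + 1386 = -8723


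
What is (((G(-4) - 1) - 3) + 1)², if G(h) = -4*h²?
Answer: 4489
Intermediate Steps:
(((G(-4) - 1) - 3) + 1)² = (((-4*(-4)² - 1) - 3) + 1)² = (((-4*16 - 1) - 3) + 1)² = (((-64 - 1) - 3) + 1)² = ((-65 - 3) + 1)² = (-68 + 1)² = (-67)² = 4489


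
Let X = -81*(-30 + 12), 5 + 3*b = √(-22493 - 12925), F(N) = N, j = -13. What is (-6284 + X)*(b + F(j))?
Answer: 212344/3 - 4826*I*√35418/3 ≈ 70781.0 - 3.0275e+5*I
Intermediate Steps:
b = -5/3 + I*√35418/3 (b = -5/3 + √(-22493 - 12925)/3 = -5/3 + √(-35418)/3 = -5/3 + (I*√35418)/3 = -5/3 + I*√35418/3 ≈ -1.6667 + 62.732*I)
X = 1458 (X = -81*(-18) = 1458)
(-6284 + X)*(b + F(j)) = (-6284 + 1458)*((-5/3 + I*√35418/3) - 13) = -4826*(-44/3 + I*√35418/3) = 212344/3 - 4826*I*√35418/3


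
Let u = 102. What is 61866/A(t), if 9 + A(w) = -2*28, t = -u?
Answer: -61866/65 ≈ -951.78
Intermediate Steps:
t = -102 (t = -1*102 = -102)
A(w) = -65 (A(w) = -9 - 2*28 = -9 - 56 = -65)
61866/A(t) = 61866/(-65) = 61866*(-1/65) = -61866/65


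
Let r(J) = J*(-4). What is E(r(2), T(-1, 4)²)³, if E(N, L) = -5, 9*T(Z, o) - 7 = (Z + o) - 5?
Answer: -125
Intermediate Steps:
T(Z, o) = 2/9 + Z/9 + o/9 (T(Z, o) = 7/9 + ((Z + o) - 5)/9 = 7/9 + (-5 + Z + o)/9 = 7/9 + (-5/9 + Z/9 + o/9) = 2/9 + Z/9 + o/9)
r(J) = -4*J
E(r(2), T(-1, 4)²)³ = (-5)³ = -125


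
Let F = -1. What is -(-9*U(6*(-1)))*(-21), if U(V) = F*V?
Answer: -1134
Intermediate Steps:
U(V) = -V
-(-9*U(6*(-1)))*(-21) = -(-(-9)*6*(-1))*(-21) = -(-(-9)*(-6))*(-21) = -(-9*6)*(-21) = -(-54)*(-21) = -1*1134 = -1134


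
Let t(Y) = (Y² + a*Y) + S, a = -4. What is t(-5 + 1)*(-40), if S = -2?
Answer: -1200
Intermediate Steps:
t(Y) = -2 + Y² - 4*Y (t(Y) = (Y² - 4*Y) - 2 = -2 + Y² - 4*Y)
t(-5 + 1)*(-40) = (-2 + (-5 + 1)² - 4*(-5 + 1))*(-40) = (-2 + (-4)² - 4*(-4))*(-40) = (-2 + 16 + 16)*(-40) = 30*(-40) = -1200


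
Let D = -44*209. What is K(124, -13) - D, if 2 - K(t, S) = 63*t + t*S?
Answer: 2998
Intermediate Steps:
K(t, S) = 2 - 63*t - S*t (K(t, S) = 2 - (63*t + t*S) = 2 - (63*t + S*t) = 2 + (-63*t - S*t) = 2 - 63*t - S*t)
D = -9196
K(124, -13) - D = (2 - 63*124 - 1*(-13)*124) - 1*(-9196) = (2 - 7812 + 1612) + 9196 = -6198 + 9196 = 2998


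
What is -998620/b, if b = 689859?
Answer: -998620/689859 ≈ -1.4476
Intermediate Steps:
-998620/b = -998620/689859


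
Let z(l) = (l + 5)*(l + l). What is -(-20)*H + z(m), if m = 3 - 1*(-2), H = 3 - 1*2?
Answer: 120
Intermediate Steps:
H = 1 (H = 3 - 2 = 1)
m = 5 (m = 3 + 2 = 5)
z(l) = 2*l*(5 + l) (z(l) = (5 + l)*(2*l) = 2*l*(5 + l))
-(-20)*H + z(m) = -(-20) + 2*5*(5 + 5) = -10*(-2) + 2*5*10 = 20 + 100 = 120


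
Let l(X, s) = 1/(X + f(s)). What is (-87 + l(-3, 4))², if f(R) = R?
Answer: 7396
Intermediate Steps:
l(X, s) = 1/(X + s)
(-87 + l(-3, 4))² = (-87 + 1/(-3 + 4))² = (-87 + 1/1)² = (-87 + 1)² = (-86)² = 7396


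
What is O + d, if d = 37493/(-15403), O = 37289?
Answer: 574324974/15403 ≈ 37287.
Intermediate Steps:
d = -37493/15403 (d = 37493*(-1/15403) = -37493/15403 ≈ -2.4341)
O + d = 37289 - 37493/15403 = 574324974/15403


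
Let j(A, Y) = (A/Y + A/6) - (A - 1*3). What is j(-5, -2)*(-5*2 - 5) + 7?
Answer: -138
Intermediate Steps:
j(A, Y) = 3 - 5*A/6 + A/Y (j(A, Y) = (A/Y + A*(1/6)) - (A - 3) = (A/Y + A/6) - (-3 + A) = (A/6 + A/Y) + (3 - A) = 3 - 5*A/6 + A/Y)
j(-5, -2)*(-5*2 - 5) + 7 = (3 - 5/6*(-5) - 5/(-2))*(-5*2 - 5) + 7 = (3 + 25/6 - 5*(-1/2))*(-10 - 5) + 7 = (3 + 25/6 + 5/2)*(-15) + 7 = (29/3)*(-15) + 7 = -145 + 7 = -138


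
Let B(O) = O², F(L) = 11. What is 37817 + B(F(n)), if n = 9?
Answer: 37938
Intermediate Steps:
37817 + B(F(n)) = 37817 + 11² = 37817 + 121 = 37938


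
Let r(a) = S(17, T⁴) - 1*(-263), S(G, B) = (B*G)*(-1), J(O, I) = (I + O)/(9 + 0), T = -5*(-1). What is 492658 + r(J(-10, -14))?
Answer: 482296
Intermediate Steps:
T = 5
J(O, I) = I/9 + O/9 (J(O, I) = (I + O)/9 = (I + O)*(⅑) = I/9 + O/9)
S(G, B) = -B*G
r(a) = -10362 (r(a) = -1*5⁴*17 - 1*(-263) = -1*625*17 + 263 = -10625 + 263 = -10362)
492658 + r(J(-10, -14)) = 492658 - 10362 = 482296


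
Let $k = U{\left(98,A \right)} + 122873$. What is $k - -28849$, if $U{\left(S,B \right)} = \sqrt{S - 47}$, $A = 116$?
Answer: $151722 + \sqrt{51} \approx 1.5173 \cdot 10^{5}$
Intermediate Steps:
$U{\left(S,B \right)} = \sqrt{-47 + S}$
$k = 122873 + \sqrt{51}$ ($k = \sqrt{-47 + 98} + 122873 = \sqrt{51} + 122873 = 122873 + \sqrt{51} \approx 1.2288 \cdot 10^{5}$)
$k - -28849 = \left(122873 + \sqrt{51}\right) - -28849 = \left(122873 + \sqrt{51}\right) + 28849 = 151722 + \sqrt{51}$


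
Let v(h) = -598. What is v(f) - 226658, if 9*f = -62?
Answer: -227256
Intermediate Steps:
f = -62/9 (f = (⅑)*(-62) = -62/9 ≈ -6.8889)
v(f) - 226658 = -598 - 226658 = -227256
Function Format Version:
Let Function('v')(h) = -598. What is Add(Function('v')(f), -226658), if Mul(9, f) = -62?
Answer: -227256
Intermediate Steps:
f = Rational(-62, 9) (f = Mul(Rational(1, 9), -62) = Rational(-62, 9) ≈ -6.8889)
Add(Function('v')(f), -226658) = Add(-598, -226658) = -227256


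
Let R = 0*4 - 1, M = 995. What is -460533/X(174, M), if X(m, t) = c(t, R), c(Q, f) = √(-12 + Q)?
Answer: -460533*√983/983 ≈ -14689.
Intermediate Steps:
R = -1 (R = 0 - 1 = -1)
X(m, t) = √(-12 + t)
-460533/X(174, M) = -460533/√(-12 + 995) = -460533*√983/983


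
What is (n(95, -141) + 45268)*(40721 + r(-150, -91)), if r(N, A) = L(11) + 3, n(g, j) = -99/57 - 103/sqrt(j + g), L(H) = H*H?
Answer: 35129109855/19 + 4207035*I*sqrt(46)/46 ≈ 1.8489e+9 + 6.2029e+5*I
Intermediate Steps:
L(H) = H**2
n(g, j) = -33/19 - 103/sqrt(g + j) (n(g, j) = -99*1/57 - 103/sqrt(g + j) = -33/19 - 103/sqrt(g + j))
r(N, A) = 124 (r(N, A) = 11**2 + 3 = 121 + 3 = 124)
(n(95, -141) + 45268)*(40721 + r(-150, -91)) = ((-33/19 - 103/sqrt(95 - 141)) + 45268)*(40721 + 124) = ((-33/19 - (-103)*I*sqrt(46)/46) + 45268)*40845 = ((-33/19 + 103*I*sqrt(46)/46) + 45268)*40845 = (860059/19 + 103*I*sqrt(46)/46)*40845 = 35129109855/19 + 4207035*I*sqrt(46)/46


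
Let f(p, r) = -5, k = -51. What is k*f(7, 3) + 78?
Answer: 333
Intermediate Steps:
k*f(7, 3) + 78 = -51*(-5) + 78 = 255 + 78 = 333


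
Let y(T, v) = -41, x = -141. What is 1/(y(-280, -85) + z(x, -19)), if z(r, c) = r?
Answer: -1/182 ≈ -0.0054945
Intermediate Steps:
1/(y(-280, -85) + z(x, -19)) = 1/(-41 - 141) = 1/(-182) = -1/182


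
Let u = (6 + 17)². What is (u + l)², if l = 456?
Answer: 970225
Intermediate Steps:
u = 529 (u = 23² = 529)
(u + l)² = (529 + 456)² = 985² = 970225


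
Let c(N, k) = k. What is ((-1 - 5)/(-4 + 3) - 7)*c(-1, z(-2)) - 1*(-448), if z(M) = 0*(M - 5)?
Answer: 448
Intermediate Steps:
z(M) = 0 (z(M) = 0*(-5 + M) = 0)
((-1 - 5)/(-4 + 3) - 7)*c(-1, z(-2)) - 1*(-448) = ((-1 - 5)/(-4 + 3) - 7)*0 - 1*(-448) = (-6/(-1) - 7)*0 + 448 = (-6*(-1) - 7)*0 + 448 = (6 - 7)*0 + 448 = -1*0 + 448 = 0 + 448 = 448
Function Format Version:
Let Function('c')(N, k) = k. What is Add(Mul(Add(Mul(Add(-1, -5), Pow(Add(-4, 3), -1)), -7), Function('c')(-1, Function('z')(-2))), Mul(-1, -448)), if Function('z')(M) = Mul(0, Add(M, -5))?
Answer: 448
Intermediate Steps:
Function('z')(M) = 0 (Function('z')(M) = Mul(0, Add(-5, M)) = 0)
Add(Mul(Add(Mul(Add(-1, -5), Pow(Add(-4, 3), -1)), -7), Function('c')(-1, Function('z')(-2))), Mul(-1, -448)) = Add(Mul(Add(Mul(Add(-1, -5), Pow(Add(-4, 3), -1)), -7), 0), Mul(-1, -448)) = Add(Mul(Add(Mul(-6, Pow(-1, -1)), -7), 0), 448) = Add(Mul(Add(Mul(-6, -1), -7), 0), 448) = Add(Mul(Add(6, -7), 0), 448) = Add(Mul(-1, 0), 448) = Add(0, 448) = 448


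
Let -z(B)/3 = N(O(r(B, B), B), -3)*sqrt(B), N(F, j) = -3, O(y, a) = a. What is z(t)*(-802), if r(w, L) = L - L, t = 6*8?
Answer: -28872*sqrt(3) ≈ -50008.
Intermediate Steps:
t = 48
r(w, L) = 0
z(B) = 9*sqrt(B) (z(B) = -(-9)*sqrt(B) = 9*sqrt(B))
z(t)*(-802) = (9*sqrt(48))*(-802) = (9*(4*sqrt(3)))*(-802) = (36*sqrt(3))*(-802) = -28872*sqrt(3)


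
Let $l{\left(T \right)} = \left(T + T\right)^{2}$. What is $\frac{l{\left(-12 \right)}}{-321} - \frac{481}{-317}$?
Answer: $- \frac{9397}{33919} \approx -0.27704$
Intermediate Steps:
$l{\left(T \right)} = 4 T^{2}$ ($l{\left(T \right)} = \left(2 T\right)^{2} = 4 T^{2}$)
$\frac{l{\left(-12 \right)}}{-321} - \frac{481}{-317} = \frac{4 \left(-12\right)^{2}}{-321} - \frac{481}{-317} = 4 \cdot 144 \left(- \frac{1}{321}\right) - - \frac{481}{317} = 576 \left(- \frac{1}{321}\right) + \frac{481}{317} = - \frac{192}{107} + \frac{481}{317} = - \frac{9397}{33919}$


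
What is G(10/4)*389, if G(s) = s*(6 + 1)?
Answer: 13615/2 ≈ 6807.5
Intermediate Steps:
G(s) = 7*s (G(s) = s*7 = 7*s)
G(10/4)*389 = (7*(10/4))*389 = (7*(10*(¼)))*389 = (7*(5/2))*389 = (35/2)*389 = 13615/2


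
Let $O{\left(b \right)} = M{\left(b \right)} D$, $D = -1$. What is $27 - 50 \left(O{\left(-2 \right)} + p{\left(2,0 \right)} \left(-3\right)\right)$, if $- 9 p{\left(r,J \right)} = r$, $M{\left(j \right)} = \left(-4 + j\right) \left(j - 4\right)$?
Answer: $\frac{5381}{3} \approx 1793.7$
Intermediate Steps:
$M{\left(j \right)} = \left(-4 + j\right)^{2}$ ($M{\left(j \right)} = \left(-4 + j\right) \left(-4 + j\right) = \left(-4 + j\right)^{2}$)
$p{\left(r,J \right)} = - \frac{r}{9}$
$O{\left(b \right)} = - \left(-4 + b\right)^{2}$ ($O{\left(b \right)} = \left(-4 + b\right)^{2} \left(-1\right) = - \left(-4 + b\right)^{2}$)
$27 - 50 \left(O{\left(-2 \right)} + p{\left(2,0 \right)} \left(-3\right)\right) = 27 - 50 \left(- \left(-4 - 2\right)^{2} + \left(- \frac{1}{9}\right) 2 \left(-3\right)\right) = 27 - 50 \left(- \left(-6\right)^{2} - - \frac{2}{3}\right) = 27 - 50 \left(\left(-1\right) 36 + \frac{2}{3}\right) = 27 - 50 \left(-36 + \frac{2}{3}\right) = 27 - - \frac{5300}{3} = 27 + \frac{5300}{3} = \frac{5381}{3}$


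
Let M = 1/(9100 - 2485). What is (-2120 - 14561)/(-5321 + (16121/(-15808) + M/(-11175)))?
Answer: 19492897086936000/6219146589429433 ≈ 3.1343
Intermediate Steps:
M = 1/6615 ≈ 0.00015117
(-2120 - 14561)/(-5321 + (16121/(-15808) + M/(-11175))) = (-2120 - 14561)/(-5321 + (16121/(-15808) + (1/6615)/(-11175))) = -16681/(-5321 + (16121*(-1/15808) + (1/6615)*(-1/11175))) = -16681/(-5321 + (-16121/15808 - 1/73922625)) = -16681/(-5321 - 1191706653433/1168568856000) = -16681/(-6219146589429433/1168568856000) = -16681*(-1168568856000/6219146589429433) = 19492897086936000/6219146589429433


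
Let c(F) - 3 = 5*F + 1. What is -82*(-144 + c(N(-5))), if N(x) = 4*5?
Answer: 3280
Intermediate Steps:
N(x) = 20
c(F) = 4 + 5*F (c(F) = 3 + (5*F + 1) = 3 + (1 + 5*F) = 4 + 5*F)
-82*(-144 + c(N(-5))) = -82*(-144 + (4 + 5*20)) = -82*(-144 + (4 + 100)) = -82*(-144 + 104) = -82*(-40) = 3280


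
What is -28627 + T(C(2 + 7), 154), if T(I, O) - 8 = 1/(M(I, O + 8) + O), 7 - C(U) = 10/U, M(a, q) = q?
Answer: -9043603/316 ≈ -28619.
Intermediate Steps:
C(U) = 7 - 10/U
T(I, O) = 8 + 1/(8 + 2*O) (T(I, O) = 8 + 1/((O + 8) + O) = 8 + 1/((8 + O) + O) = 8 + 1/(8 + 2*O))
-28627 + T(C(2 + 7), 154) = -28627 + (65 + 16*154)/(2*(4 + 154)) = -28627 + (½)*(65 + 2464)/158 = -28627 + (½)*(1/158)*2529 = -28627 + 2529/316 = -9043603/316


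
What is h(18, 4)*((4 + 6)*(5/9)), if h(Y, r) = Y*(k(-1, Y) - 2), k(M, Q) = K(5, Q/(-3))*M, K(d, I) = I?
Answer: 400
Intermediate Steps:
k(M, Q) = -M*Q/3 (k(M, Q) = (Q/(-3))*M = (Q*(-⅓))*M = (-Q/3)*M = -M*Q/3)
h(Y, r) = Y*(-2 + Y/3) (h(Y, r) = Y*(-⅓*(-1)*Y - 2) = Y*(Y/3 - 2) = Y*(-2 + Y/3))
h(18, 4)*((4 + 6)*(5/9)) = ((⅓)*18*(-6 + 18))*((4 + 6)*(5/9)) = ((⅓)*18*12)*(10*(5*(⅑))) = 72*(10*(5/9)) = 72*(50/9) = 400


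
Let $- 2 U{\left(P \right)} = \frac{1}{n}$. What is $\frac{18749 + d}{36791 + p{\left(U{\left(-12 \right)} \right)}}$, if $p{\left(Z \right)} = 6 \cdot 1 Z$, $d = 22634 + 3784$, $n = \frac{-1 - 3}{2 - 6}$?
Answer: $\frac{45167}{36788} \approx 1.2278$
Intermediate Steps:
$n = 1$ ($n = - \frac{4}{-4} = \left(-4\right) \left(- \frac{1}{4}\right) = 1$)
$d = 26418$
$U{\left(P \right)} = - \frac{1}{2}$ ($U{\left(P \right)} = - \frac{1}{2 \cdot 1} = \left(- \frac{1}{2}\right) 1 = - \frac{1}{2}$)
$p{\left(Z \right)} = 6 Z$
$\frac{18749 + d}{36791 + p{\left(U{\left(-12 \right)} \right)}} = \frac{18749 + 26418}{36791 + 6 \left(- \frac{1}{2}\right)} = \frac{45167}{36791 - 3} = \frac{45167}{36788}$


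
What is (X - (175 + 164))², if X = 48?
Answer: 84681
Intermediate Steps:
(X - (175 + 164))² = (48 - (175 + 164))² = (48 - 1*339)² = (48 - 339)² = (-291)² = 84681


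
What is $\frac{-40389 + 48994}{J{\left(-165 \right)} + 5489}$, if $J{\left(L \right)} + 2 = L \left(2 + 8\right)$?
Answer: $\frac{8605}{3837} \approx 2.2426$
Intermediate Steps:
$J{\left(L \right)} = -2 + 10 L$ ($J{\left(L \right)} = -2 + L \left(2 + 8\right) = -2 + L 10 = -2 + 10 L$)
$\frac{-40389 + 48994}{J{\left(-165 \right)} + 5489} = \frac{-40389 + 48994}{\left(-2 + 10 \left(-165\right)\right) + 5489} = \frac{8605}{\left(-2 - 1650\right) + 5489} = \frac{8605}{-1652 + 5489} = \frac{8605}{3837}$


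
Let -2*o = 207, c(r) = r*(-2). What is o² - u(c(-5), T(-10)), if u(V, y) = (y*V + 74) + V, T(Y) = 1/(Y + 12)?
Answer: 42493/4 ≈ 10623.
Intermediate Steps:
c(r) = -2*r
T(Y) = 1/(12 + Y)
u(V, y) = 74 + V + V*y (u(V, y) = (V*y + 74) + V = (74 + V*y) + V = 74 + V + V*y)
o = -207/2 (o = -½*207 = -207/2 ≈ -103.50)
o² - u(c(-5), T(-10)) = (-207/2)² - (74 - 2*(-5) + (-2*(-5))/(12 - 10)) = 42849/4 - (74 + 10 + 10/2) = 42849/4 - (74 + 10 + 10*(½)) = 42849/4 - (74 + 10 + 5) = 42849/4 - 1*89 = 42849/4 - 89 = 42493/4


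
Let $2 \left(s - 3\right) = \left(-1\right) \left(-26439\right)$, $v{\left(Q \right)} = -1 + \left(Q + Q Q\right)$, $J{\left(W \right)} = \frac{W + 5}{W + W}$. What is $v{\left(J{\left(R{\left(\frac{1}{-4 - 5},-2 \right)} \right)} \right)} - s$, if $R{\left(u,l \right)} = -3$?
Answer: $- \frac{238027}{18} \approx -13224.0$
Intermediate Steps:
$J{\left(W \right)} = \frac{5 + W}{2 W}$
$v{\left(Q \right)} = -1 + Q + Q^{2}$ ($v{\left(Q \right)} = -1 + \left(Q + Q^{2}\right) = -1 + Q + Q^{2}$)
$s = \frac{26445}{2}$ ($s = 3 + \frac{\left(-1\right) \left(-26439\right)}{2} = 3 + \frac{1}{2} \cdot 26439 = 3 + \frac{26439}{2} = \frac{26445}{2} \approx 13223.0$)
$v{\left(J{\left(R{\left(\frac{1}{-4 - 5},-2 \right)} \right)} \right)} - s = \left(-1 + \frac{5 - 3}{2 \left(-3\right)} + \left(\frac{5 - 3}{2 \left(-3\right)}\right)^{2}\right) - \frac{26445}{2} = \left(-1 + \frac{1}{2} \left(- \frac{1}{3}\right) 2 + \left(\frac{1}{2} \left(- \frac{1}{3}\right) 2\right)^{2}\right) - \frac{26445}{2} = \left(-1 - \frac{1}{3} + \left(- \frac{1}{3}\right)^{2}\right) - \frac{26445}{2} = \left(-1 - \frac{1}{3} + \frac{1}{9}\right) - \frac{26445}{2} = - \frac{11}{9} - \frac{26445}{2} = - \frac{238027}{18}$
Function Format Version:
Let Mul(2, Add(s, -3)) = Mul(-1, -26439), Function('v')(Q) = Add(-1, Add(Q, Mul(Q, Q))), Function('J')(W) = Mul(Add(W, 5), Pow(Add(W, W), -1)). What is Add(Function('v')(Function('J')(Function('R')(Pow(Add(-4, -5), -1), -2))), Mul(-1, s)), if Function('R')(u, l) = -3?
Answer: Rational(-238027, 18) ≈ -13224.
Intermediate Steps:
Function('J')(W) = Mul(Rational(1, 2), Pow(W, -1), Add(5, W)) (Function('J')(W) = Mul(Add(5, W), Pow(Mul(2, W), -1)) = Mul(Add(5, W), Mul(Rational(1, 2), Pow(W, -1))) = Mul(Rational(1, 2), Pow(W, -1), Add(5, W)))
Function('v')(Q) = Add(-1, Q, Pow(Q, 2)) (Function('v')(Q) = Add(-1, Add(Q, Pow(Q, 2))) = Add(-1, Q, Pow(Q, 2)))
s = Rational(26445, 2) (s = Add(3, Mul(Rational(1, 2), Mul(-1, -26439))) = Add(3, Mul(Rational(1, 2), 26439)) = Add(3, Rational(26439, 2)) = Rational(26445, 2) ≈ 13223.)
Add(Function('v')(Function('J')(Function('R')(Pow(Add(-4, -5), -1), -2))), Mul(-1, s)) = Add(Add(-1, Mul(Rational(1, 2), Pow(-3, -1), Add(5, -3)), Pow(Mul(Rational(1, 2), Pow(-3, -1), Add(5, -3)), 2)), Mul(-1, Rational(26445, 2))) = Add(Add(-1, Mul(Rational(1, 2), Rational(-1, 3), 2), Pow(Mul(Rational(1, 2), Rational(-1, 3), 2), 2)), Rational(-26445, 2)) = Add(Add(-1, Rational(-1, 3), Pow(Rational(-1, 3), 2)), Rational(-26445, 2)) = Add(Add(-1, Rational(-1, 3), Rational(1, 9)), Rational(-26445, 2)) = Add(Rational(-11, 9), Rational(-26445, 2)) = Rational(-238027, 18)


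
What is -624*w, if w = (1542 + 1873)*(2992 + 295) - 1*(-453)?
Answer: -7004748192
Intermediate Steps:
w = 11225558 (w = 3415*3287 + 453 = 11225105 + 453 = 11225558)
-624*w = -624*11225558 = -7004748192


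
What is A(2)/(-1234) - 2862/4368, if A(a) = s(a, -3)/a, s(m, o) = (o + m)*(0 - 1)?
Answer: -294491/449176 ≈ -0.65563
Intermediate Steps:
s(m, o) = -m - o (s(m, o) = (m + o)*(-1) = -m - o)
A(a) = (3 - a)/a (A(a) = (-a - 1*(-3))/a = (-a + 3)/a = (3 - a)/a)
A(2)/(-1234) - 2862/4368 = ((3 - 1*2)/2)/(-1234) - 2862/4368 = ((3 - 2)/2)*(-1/1234) - 2862*1/4368 = ((½)*1)*(-1/1234) - 477/728 = (½)*(-1/1234) - 477/728 = -1/2468 - 477/728 = -294491/449176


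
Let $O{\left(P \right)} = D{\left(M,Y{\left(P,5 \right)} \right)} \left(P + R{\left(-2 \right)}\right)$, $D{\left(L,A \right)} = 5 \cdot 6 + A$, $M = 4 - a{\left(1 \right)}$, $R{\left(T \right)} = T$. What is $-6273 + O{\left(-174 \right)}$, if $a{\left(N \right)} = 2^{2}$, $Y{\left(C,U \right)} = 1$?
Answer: $-11729$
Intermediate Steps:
$a{\left(N \right)} = 4$
$M = 0$ ($M = 4 - 4 = 0$)
$D{\left(L,A \right)} = 30 + A$
$O{\left(P \right)} = -62 + 31 P$ ($O{\left(P \right)} = \left(30 + 1\right) \left(P - 2\right) = 31 \left(-2 + P\right) = -62 + 31 P$)
$-6273 + O{\left(-174 \right)} = -6273 + \left(-62 + 31 \left(-174\right)\right) = -6273 - 5456 = -11729$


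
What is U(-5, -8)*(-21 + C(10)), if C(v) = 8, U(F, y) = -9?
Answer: 117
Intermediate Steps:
U(-5, -8)*(-21 + C(10)) = -9*(-21 + 8) = -9*(-13) = 117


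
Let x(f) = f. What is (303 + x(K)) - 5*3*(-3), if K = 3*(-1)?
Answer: 345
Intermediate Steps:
K = -3
(303 + x(K)) - 5*3*(-3) = (303 - 3) - 5*3*(-3) = 300 - 15*(-3) = 300 + 45 = 345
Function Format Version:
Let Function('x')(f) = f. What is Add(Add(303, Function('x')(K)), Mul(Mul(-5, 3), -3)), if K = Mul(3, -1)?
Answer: 345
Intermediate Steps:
K = -3
Add(Add(303, Function('x')(K)), Mul(Mul(-5, 3), -3)) = Add(Add(303, -3), Mul(Mul(-5, 3), -3)) = Add(300, Mul(-15, -3)) = Add(300, 45) = 345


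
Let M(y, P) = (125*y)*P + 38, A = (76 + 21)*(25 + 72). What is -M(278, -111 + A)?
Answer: -323105538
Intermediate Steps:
A = 9409 (A = 97*97 = 9409)
M(y, P) = 38 + 125*P*y (M(y, P) = 125*P*y + 38 = 38 + 125*P*y)
-M(278, -111 + A) = -(38 + 125*(-111 + 9409)*278) = -(38 + 125*9298*278) = -(38 + 323105500) = -1*323105538 = -323105538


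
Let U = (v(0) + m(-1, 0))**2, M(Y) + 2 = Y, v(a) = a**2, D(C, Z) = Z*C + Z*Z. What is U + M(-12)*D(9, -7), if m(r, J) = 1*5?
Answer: 221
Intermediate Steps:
D(C, Z) = Z**2 + C*Z (D(C, Z) = C*Z + Z**2 = Z**2 + C*Z)
m(r, J) = 5
M(Y) = -2 + Y
U = 25 (U = (0**2 + 5)**2 = (0 + 5)**2 = 5**2 = 25)
U + M(-12)*D(9, -7) = 25 + (-2 - 12)*(-7*(9 - 7)) = 25 - (-98)*2 = 25 - 14*(-14) = 25 + 196 = 221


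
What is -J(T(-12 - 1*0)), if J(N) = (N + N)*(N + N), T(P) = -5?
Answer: -100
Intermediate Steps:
J(N) = 4*N**2 (J(N) = (2*N)*(2*N) = 4*N**2)
-J(T(-12 - 1*0)) = -4*(-5)**2 = -4*25 = -1*100 = -100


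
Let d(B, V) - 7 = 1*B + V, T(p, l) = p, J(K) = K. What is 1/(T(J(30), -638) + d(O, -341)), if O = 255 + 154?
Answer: 1/105 ≈ 0.0095238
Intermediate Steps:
O = 409
d(B, V) = 7 + B + V (d(B, V) = 7 + (1*B + V) = 7 + (B + V) = 7 + B + V)
1/(T(J(30), -638) + d(O, -341)) = 1/(30 + (7 + 409 - 341)) = 1/(30 + 75) = 1/105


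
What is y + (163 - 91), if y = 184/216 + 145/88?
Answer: 177011/2376 ≈ 74.500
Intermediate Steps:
y = 5939/2376 (y = 184*(1/216) + 145*(1/88) = 23/27 + 145/88 = 5939/2376 ≈ 2.4996)
y + (163 - 91) = 5939/2376 + (163 - 91) = 5939/2376 + 72 = 177011/2376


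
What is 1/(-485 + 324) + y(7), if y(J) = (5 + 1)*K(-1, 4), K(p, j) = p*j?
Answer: -3865/161 ≈ -24.006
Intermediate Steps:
K(p, j) = j*p
y(J) = -24 (y(J) = (5 + 1)*(4*(-1)) = 6*(-4) = -24)
1/(-485 + 324) + y(7) = 1/(-485 + 324) - 24 = 1/(-161) - 24 = -1/161 - 24 = -3865/161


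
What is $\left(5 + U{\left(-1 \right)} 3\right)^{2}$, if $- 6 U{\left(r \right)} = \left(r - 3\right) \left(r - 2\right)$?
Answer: $1$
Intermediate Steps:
$U{\left(r \right)} = - \frac{\left(-3 + r\right) \left(-2 + r\right)}{6}$ ($U{\left(r \right)} = - \frac{\left(r - 3\right) \left(r - 2\right)}{6} = - \frac{\left(-3 + r\right) \left(-2 + r\right)}{6}$)
$\left(5 + U{\left(-1 \right)} 3\right)^{2} = \left(5 + \left(-1 - \frac{\left(-1\right)^{2}}{6} + \frac{5}{6} \left(-1\right)\right) 3\right)^{2} = \left(5 + \left(-1 - \frac{1}{6} - \frac{5}{6}\right) 3\right)^{2} = \left(5 - 6\right)^{2} = \left(-1\right)^{2} = 1$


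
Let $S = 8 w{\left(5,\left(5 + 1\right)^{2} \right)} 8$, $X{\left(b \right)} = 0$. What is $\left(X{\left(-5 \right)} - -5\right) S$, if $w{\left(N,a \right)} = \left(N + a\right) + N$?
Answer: $14720$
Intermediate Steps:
$w{\left(N,a \right)} = a + 2 N$
$S = 2944$ ($S = 8 \left(\left(5 + 1\right)^{2} + 2 \cdot 5\right) 8 = 8 \left(6^{2} + 10\right) 8 = 8 \left(36 + 10\right) 8 = 8 \cdot 46 \cdot 8 = 368 \cdot 8 = 2944$)
$\left(X{\left(-5 \right)} - -5\right) S = \left(0 - -5\right) 2944 = \left(0 + 5\right) 2944 = 5 \cdot 2944 = 14720$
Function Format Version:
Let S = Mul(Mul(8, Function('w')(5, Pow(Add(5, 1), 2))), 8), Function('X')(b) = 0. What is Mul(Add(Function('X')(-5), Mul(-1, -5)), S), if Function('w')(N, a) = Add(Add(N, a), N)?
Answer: 14720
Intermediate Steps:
Function('w')(N, a) = Add(a, Mul(2, N))
S = 2944 (S = Mul(Mul(8, Add(Pow(Add(5, 1), 2), Mul(2, 5))), 8) = Mul(Mul(8, Add(Pow(6, 2), 10)), 8) = Mul(Mul(8, Add(36, 10)), 8) = Mul(Mul(8, 46), 8) = Mul(368, 8) = 2944)
Mul(Add(Function('X')(-5), Mul(-1, -5)), S) = Mul(Add(0, Mul(-1, -5)), 2944) = Mul(Add(0, 5), 2944) = Mul(5, 2944) = 14720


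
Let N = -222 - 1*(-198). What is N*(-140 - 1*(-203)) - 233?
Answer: -1745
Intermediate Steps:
N = -24 (N = -222 + 198 = -24)
N*(-140 - 1*(-203)) - 233 = -24*(-140 - 1*(-203)) - 233 = -24*(-140 + 203) - 233 = -24*63 - 233 = -1512 - 233 = -1745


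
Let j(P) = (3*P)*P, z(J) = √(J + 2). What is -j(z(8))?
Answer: -30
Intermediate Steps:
z(J) = √(2 + J)
j(P) = 3*P²
-j(z(8)) = -3*(√(2 + 8))² = -3*(√10)² = -3*10 = -1*30 = -30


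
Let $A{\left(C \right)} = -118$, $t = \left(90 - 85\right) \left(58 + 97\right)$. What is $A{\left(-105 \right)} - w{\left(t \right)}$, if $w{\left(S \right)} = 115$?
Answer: $-233$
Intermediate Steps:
$t = 775$ ($t = 5 \cdot 155 = 775$)
$A{\left(-105 \right)} - w{\left(t \right)} = -118 - 115 = -233$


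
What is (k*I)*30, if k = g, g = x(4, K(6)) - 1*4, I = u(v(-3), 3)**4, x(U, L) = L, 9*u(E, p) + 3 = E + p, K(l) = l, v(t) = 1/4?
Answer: 5/139968 ≈ 3.5722e-5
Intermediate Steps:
v(t) = 1/4
u(E, p) = -1/3 + E/9 + p/9 (u(E, p) = -1/3 + (E + p)/9 = -1/3 + (E/9 + p/9) = -1/3 + E/9 + p/9)
I = 1/1679616 (I = (-1/3 + (1/9)*(1/4) + (1/9)*3)**4 = (-1/3 + 1/36 + 1/3)**4 = (1/36)**4 = 1/1679616 ≈ 5.9537e-7)
g = 2 (g = 6 - 1*4 = 6 - 4 = 2)
k = 2
(k*I)*30 = (2*(1/1679616))*30 = (1/839808)*30 = 5/139968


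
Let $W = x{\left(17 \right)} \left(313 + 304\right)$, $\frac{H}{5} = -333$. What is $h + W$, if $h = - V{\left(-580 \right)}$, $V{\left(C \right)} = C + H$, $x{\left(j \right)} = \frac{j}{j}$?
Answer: $2862$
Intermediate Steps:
$x{\left(j \right)} = 1$
$H = -1665$ ($H = 5 \left(-333\right) = -1665$)
$V{\left(C \right)} = -1665 + C$ ($V{\left(C \right)} = C - 1665 = -1665 + C$)
$W = 617$ ($W = 1 \left(313 + 304\right) = 1 \cdot 617 = 617$)
$h = 2245$ ($h = - (-1665 - 580) = \left(-1\right) \left(-2245\right) = 2245$)
$h + W = 2245 + 617 = 2862$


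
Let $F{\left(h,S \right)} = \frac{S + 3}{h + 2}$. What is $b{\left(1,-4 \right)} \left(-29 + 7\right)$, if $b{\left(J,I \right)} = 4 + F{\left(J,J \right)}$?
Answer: $- \frac{352}{3} \approx -117.33$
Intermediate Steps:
$F{\left(h,S \right)} = \frac{3 + S}{2 + h}$
$b{\left(J,I \right)} = 4 + \frac{3 + J}{2 + J}$
$b{\left(1,-4 \right)} \left(-29 + 7\right) = \frac{11 + 5 \cdot 1}{2 + 1} \left(-29 + 7\right) = \frac{11 + 5}{3} \left(-22\right) = \frac{1}{3} \cdot 16 \left(-22\right) = \frac{16}{3} \left(-22\right) = - \frac{352}{3}$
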